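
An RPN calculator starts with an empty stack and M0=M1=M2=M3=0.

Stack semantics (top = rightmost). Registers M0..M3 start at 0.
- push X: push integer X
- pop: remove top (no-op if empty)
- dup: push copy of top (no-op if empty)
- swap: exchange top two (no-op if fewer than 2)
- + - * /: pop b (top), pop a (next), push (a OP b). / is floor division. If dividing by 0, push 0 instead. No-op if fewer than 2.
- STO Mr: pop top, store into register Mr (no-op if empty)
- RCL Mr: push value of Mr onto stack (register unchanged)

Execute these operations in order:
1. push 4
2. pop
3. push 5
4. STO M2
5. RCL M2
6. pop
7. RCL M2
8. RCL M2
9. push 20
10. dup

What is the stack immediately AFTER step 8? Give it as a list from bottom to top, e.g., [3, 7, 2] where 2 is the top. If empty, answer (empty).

After op 1 (push 4): stack=[4] mem=[0,0,0,0]
After op 2 (pop): stack=[empty] mem=[0,0,0,0]
After op 3 (push 5): stack=[5] mem=[0,0,0,0]
After op 4 (STO M2): stack=[empty] mem=[0,0,5,0]
After op 5 (RCL M2): stack=[5] mem=[0,0,5,0]
After op 6 (pop): stack=[empty] mem=[0,0,5,0]
After op 7 (RCL M2): stack=[5] mem=[0,0,5,0]
After op 8 (RCL M2): stack=[5,5] mem=[0,0,5,0]

[5, 5]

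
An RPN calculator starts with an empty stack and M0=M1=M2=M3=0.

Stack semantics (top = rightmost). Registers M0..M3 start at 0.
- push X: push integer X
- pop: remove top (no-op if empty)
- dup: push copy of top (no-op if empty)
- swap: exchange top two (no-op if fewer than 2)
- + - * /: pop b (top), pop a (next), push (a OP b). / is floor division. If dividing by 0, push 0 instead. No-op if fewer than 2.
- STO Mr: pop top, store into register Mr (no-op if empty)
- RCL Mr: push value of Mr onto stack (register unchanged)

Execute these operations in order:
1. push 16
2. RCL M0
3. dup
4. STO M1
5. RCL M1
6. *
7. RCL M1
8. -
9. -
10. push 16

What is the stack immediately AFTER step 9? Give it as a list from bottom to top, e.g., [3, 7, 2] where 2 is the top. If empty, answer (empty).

After op 1 (push 16): stack=[16] mem=[0,0,0,0]
After op 2 (RCL M0): stack=[16,0] mem=[0,0,0,0]
After op 3 (dup): stack=[16,0,0] mem=[0,0,0,0]
After op 4 (STO M1): stack=[16,0] mem=[0,0,0,0]
After op 5 (RCL M1): stack=[16,0,0] mem=[0,0,0,0]
After op 6 (*): stack=[16,0] mem=[0,0,0,0]
After op 7 (RCL M1): stack=[16,0,0] mem=[0,0,0,0]
After op 8 (-): stack=[16,0] mem=[0,0,0,0]
After op 9 (-): stack=[16] mem=[0,0,0,0]

[16]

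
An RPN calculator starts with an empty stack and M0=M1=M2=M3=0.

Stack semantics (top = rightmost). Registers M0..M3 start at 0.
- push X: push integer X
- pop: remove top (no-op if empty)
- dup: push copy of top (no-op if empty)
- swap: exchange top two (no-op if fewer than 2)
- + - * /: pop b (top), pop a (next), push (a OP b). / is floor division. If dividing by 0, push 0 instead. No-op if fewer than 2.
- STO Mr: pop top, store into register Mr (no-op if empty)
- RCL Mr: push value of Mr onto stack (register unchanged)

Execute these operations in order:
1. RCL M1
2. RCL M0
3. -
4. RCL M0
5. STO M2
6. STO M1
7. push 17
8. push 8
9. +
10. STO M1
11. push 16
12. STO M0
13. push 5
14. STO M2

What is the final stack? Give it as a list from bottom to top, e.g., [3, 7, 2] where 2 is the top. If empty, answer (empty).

Answer: (empty)

Derivation:
After op 1 (RCL M1): stack=[0] mem=[0,0,0,0]
After op 2 (RCL M0): stack=[0,0] mem=[0,0,0,0]
After op 3 (-): stack=[0] mem=[0,0,0,0]
After op 4 (RCL M0): stack=[0,0] mem=[0,0,0,0]
After op 5 (STO M2): stack=[0] mem=[0,0,0,0]
After op 6 (STO M1): stack=[empty] mem=[0,0,0,0]
After op 7 (push 17): stack=[17] mem=[0,0,0,0]
After op 8 (push 8): stack=[17,8] mem=[0,0,0,0]
After op 9 (+): stack=[25] mem=[0,0,0,0]
After op 10 (STO M1): stack=[empty] mem=[0,25,0,0]
After op 11 (push 16): stack=[16] mem=[0,25,0,0]
After op 12 (STO M0): stack=[empty] mem=[16,25,0,0]
After op 13 (push 5): stack=[5] mem=[16,25,0,0]
After op 14 (STO M2): stack=[empty] mem=[16,25,5,0]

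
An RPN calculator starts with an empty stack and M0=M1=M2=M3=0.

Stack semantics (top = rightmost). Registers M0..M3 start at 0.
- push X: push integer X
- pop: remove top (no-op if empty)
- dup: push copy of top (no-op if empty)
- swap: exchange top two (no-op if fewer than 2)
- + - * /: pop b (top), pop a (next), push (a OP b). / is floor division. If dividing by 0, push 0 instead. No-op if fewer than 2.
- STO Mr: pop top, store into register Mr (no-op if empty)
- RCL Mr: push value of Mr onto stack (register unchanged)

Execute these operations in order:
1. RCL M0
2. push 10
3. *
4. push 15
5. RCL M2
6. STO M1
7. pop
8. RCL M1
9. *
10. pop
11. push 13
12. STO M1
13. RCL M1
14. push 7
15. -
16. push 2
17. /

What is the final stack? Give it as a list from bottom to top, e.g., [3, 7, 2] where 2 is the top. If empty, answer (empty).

After op 1 (RCL M0): stack=[0] mem=[0,0,0,0]
After op 2 (push 10): stack=[0,10] mem=[0,0,0,0]
After op 3 (*): stack=[0] mem=[0,0,0,0]
After op 4 (push 15): stack=[0,15] mem=[0,0,0,0]
After op 5 (RCL M2): stack=[0,15,0] mem=[0,0,0,0]
After op 6 (STO M1): stack=[0,15] mem=[0,0,0,0]
After op 7 (pop): stack=[0] mem=[0,0,0,0]
After op 8 (RCL M1): stack=[0,0] mem=[0,0,0,0]
After op 9 (*): stack=[0] mem=[0,0,0,0]
After op 10 (pop): stack=[empty] mem=[0,0,0,0]
After op 11 (push 13): stack=[13] mem=[0,0,0,0]
After op 12 (STO M1): stack=[empty] mem=[0,13,0,0]
After op 13 (RCL M1): stack=[13] mem=[0,13,0,0]
After op 14 (push 7): stack=[13,7] mem=[0,13,0,0]
After op 15 (-): stack=[6] mem=[0,13,0,0]
After op 16 (push 2): stack=[6,2] mem=[0,13,0,0]
After op 17 (/): stack=[3] mem=[0,13,0,0]

Answer: [3]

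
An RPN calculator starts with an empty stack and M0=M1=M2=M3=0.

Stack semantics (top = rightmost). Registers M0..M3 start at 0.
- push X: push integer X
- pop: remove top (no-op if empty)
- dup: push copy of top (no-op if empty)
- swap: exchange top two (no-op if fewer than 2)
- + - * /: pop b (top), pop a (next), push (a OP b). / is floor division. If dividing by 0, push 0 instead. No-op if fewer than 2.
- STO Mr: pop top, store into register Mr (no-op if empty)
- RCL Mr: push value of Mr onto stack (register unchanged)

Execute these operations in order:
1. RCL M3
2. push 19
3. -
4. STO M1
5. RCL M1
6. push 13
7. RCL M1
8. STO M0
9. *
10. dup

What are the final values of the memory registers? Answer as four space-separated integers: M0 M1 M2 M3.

After op 1 (RCL M3): stack=[0] mem=[0,0,0,0]
After op 2 (push 19): stack=[0,19] mem=[0,0,0,0]
After op 3 (-): stack=[-19] mem=[0,0,0,0]
After op 4 (STO M1): stack=[empty] mem=[0,-19,0,0]
After op 5 (RCL M1): stack=[-19] mem=[0,-19,0,0]
After op 6 (push 13): stack=[-19,13] mem=[0,-19,0,0]
After op 7 (RCL M1): stack=[-19,13,-19] mem=[0,-19,0,0]
After op 8 (STO M0): stack=[-19,13] mem=[-19,-19,0,0]
After op 9 (*): stack=[-247] mem=[-19,-19,0,0]
After op 10 (dup): stack=[-247,-247] mem=[-19,-19,0,0]

Answer: -19 -19 0 0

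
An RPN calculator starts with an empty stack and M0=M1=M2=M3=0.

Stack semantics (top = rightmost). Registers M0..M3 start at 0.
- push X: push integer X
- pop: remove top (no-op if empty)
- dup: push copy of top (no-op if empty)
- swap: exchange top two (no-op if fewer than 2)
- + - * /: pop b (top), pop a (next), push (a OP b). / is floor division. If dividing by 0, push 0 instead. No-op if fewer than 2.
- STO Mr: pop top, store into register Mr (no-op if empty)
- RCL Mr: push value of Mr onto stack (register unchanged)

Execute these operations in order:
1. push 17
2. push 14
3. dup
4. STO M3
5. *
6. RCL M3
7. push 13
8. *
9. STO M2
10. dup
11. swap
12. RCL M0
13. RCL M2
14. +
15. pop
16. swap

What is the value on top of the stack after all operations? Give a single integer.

Answer: 238

Derivation:
After op 1 (push 17): stack=[17] mem=[0,0,0,0]
After op 2 (push 14): stack=[17,14] mem=[0,0,0,0]
After op 3 (dup): stack=[17,14,14] mem=[0,0,0,0]
After op 4 (STO M3): stack=[17,14] mem=[0,0,0,14]
After op 5 (*): stack=[238] mem=[0,0,0,14]
After op 6 (RCL M3): stack=[238,14] mem=[0,0,0,14]
After op 7 (push 13): stack=[238,14,13] mem=[0,0,0,14]
After op 8 (*): stack=[238,182] mem=[0,0,0,14]
After op 9 (STO M2): stack=[238] mem=[0,0,182,14]
After op 10 (dup): stack=[238,238] mem=[0,0,182,14]
After op 11 (swap): stack=[238,238] mem=[0,0,182,14]
After op 12 (RCL M0): stack=[238,238,0] mem=[0,0,182,14]
After op 13 (RCL M2): stack=[238,238,0,182] mem=[0,0,182,14]
After op 14 (+): stack=[238,238,182] mem=[0,0,182,14]
After op 15 (pop): stack=[238,238] mem=[0,0,182,14]
After op 16 (swap): stack=[238,238] mem=[0,0,182,14]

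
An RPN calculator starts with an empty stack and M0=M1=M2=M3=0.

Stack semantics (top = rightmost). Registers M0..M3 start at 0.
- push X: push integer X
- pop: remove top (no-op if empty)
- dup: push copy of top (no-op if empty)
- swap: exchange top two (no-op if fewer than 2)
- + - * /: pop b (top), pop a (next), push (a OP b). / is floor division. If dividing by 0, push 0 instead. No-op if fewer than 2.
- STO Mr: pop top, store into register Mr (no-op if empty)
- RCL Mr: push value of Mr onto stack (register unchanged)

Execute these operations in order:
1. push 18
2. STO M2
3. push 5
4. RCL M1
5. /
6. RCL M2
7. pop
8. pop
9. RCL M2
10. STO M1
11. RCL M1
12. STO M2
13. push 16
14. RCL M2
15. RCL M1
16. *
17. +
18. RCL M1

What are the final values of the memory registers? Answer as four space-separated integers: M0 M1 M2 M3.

After op 1 (push 18): stack=[18] mem=[0,0,0,0]
After op 2 (STO M2): stack=[empty] mem=[0,0,18,0]
After op 3 (push 5): stack=[5] mem=[0,0,18,0]
After op 4 (RCL M1): stack=[5,0] mem=[0,0,18,0]
After op 5 (/): stack=[0] mem=[0,0,18,0]
After op 6 (RCL M2): stack=[0,18] mem=[0,0,18,0]
After op 7 (pop): stack=[0] mem=[0,0,18,0]
After op 8 (pop): stack=[empty] mem=[0,0,18,0]
After op 9 (RCL M2): stack=[18] mem=[0,0,18,0]
After op 10 (STO M1): stack=[empty] mem=[0,18,18,0]
After op 11 (RCL M1): stack=[18] mem=[0,18,18,0]
After op 12 (STO M2): stack=[empty] mem=[0,18,18,0]
After op 13 (push 16): stack=[16] mem=[0,18,18,0]
After op 14 (RCL M2): stack=[16,18] mem=[0,18,18,0]
After op 15 (RCL M1): stack=[16,18,18] mem=[0,18,18,0]
After op 16 (*): stack=[16,324] mem=[0,18,18,0]
After op 17 (+): stack=[340] mem=[0,18,18,0]
After op 18 (RCL M1): stack=[340,18] mem=[0,18,18,0]

Answer: 0 18 18 0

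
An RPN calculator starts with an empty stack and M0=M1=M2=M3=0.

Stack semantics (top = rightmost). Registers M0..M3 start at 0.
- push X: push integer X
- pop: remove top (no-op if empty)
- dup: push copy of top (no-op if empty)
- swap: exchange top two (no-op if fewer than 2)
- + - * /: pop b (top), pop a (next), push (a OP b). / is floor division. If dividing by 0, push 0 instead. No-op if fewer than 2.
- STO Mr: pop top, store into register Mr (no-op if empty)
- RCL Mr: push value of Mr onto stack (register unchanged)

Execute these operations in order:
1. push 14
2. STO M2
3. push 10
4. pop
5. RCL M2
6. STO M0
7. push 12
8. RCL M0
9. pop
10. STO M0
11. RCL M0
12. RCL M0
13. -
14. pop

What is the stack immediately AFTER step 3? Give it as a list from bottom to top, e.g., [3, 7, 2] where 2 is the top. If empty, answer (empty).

After op 1 (push 14): stack=[14] mem=[0,0,0,0]
After op 2 (STO M2): stack=[empty] mem=[0,0,14,0]
After op 3 (push 10): stack=[10] mem=[0,0,14,0]

[10]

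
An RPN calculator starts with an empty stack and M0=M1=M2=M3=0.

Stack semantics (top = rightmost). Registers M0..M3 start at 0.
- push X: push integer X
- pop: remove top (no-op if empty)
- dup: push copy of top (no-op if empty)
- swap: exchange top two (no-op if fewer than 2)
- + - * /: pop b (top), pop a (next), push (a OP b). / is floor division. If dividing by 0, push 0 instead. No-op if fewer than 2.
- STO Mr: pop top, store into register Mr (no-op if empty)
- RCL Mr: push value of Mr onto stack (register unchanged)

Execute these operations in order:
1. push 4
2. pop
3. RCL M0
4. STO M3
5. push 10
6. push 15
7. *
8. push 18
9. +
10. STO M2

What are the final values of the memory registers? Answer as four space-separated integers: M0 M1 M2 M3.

After op 1 (push 4): stack=[4] mem=[0,0,0,0]
After op 2 (pop): stack=[empty] mem=[0,0,0,0]
After op 3 (RCL M0): stack=[0] mem=[0,0,0,0]
After op 4 (STO M3): stack=[empty] mem=[0,0,0,0]
After op 5 (push 10): stack=[10] mem=[0,0,0,0]
After op 6 (push 15): stack=[10,15] mem=[0,0,0,0]
After op 7 (*): stack=[150] mem=[0,0,0,0]
After op 8 (push 18): stack=[150,18] mem=[0,0,0,0]
After op 9 (+): stack=[168] mem=[0,0,0,0]
After op 10 (STO M2): stack=[empty] mem=[0,0,168,0]

Answer: 0 0 168 0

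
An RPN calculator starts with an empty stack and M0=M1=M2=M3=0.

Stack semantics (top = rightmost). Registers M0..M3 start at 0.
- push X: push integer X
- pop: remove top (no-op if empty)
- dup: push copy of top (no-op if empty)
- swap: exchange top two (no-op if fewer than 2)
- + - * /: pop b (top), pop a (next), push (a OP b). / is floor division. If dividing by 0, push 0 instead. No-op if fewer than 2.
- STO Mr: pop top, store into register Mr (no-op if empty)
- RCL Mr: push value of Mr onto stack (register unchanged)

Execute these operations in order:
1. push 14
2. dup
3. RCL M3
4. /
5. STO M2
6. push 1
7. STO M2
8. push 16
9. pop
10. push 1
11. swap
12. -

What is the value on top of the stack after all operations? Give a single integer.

After op 1 (push 14): stack=[14] mem=[0,0,0,0]
After op 2 (dup): stack=[14,14] mem=[0,0,0,0]
After op 3 (RCL M3): stack=[14,14,0] mem=[0,0,0,0]
After op 4 (/): stack=[14,0] mem=[0,0,0,0]
After op 5 (STO M2): stack=[14] mem=[0,0,0,0]
After op 6 (push 1): stack=[14,1] mem=[0,0,0,0]
After op 7 (STO M2): stack=[14] mem=[0,0,1,0]
After op 8 (push 16): stack=[14,16] mem=[0,0,1,0]
After op 9 (pop): stack=[14] mem=[0,0,1,0]
After op 10 (push 1): stack=[14,1] mem=[0,0,1,0]
After op 11 (swap): stack=[1,14] mem=[0,0,1,0]
After op 12 (-): stack=[-13] mem=[0,0,1,0]

Answer: -13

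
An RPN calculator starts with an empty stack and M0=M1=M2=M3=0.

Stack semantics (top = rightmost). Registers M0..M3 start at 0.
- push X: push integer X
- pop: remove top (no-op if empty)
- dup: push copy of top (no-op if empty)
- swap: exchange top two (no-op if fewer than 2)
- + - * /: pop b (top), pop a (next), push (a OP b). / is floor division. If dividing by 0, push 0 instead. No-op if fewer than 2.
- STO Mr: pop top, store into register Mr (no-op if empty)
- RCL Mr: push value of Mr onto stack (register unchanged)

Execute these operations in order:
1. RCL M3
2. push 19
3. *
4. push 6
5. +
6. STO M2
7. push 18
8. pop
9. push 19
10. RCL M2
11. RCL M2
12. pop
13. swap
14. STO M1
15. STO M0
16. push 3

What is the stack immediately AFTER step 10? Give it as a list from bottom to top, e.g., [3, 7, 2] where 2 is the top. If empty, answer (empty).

After op 1 (RCL M3): stack=[0] mem=[0,0,0,0]
After op 2 (push 19): stack=[0,19] mem=[0,0,0,0]
After op 3 (*): stack=[0] mem=[0,0,0,0]
After op 4 (push 6): stack=[0,6] mem=[0,0,0,0]
After op 5 (+): stack=[6] mem=[0,0,0,0]
After op 6 (STO M2): stack=[empty] mem=[0,0,6,0]
After op 7 (push 18): stack=[18] mem=[0,0,6,0]
After op 8 (pop): stack=[empty] mem=[0,0,6,0]
After op 9 (push 19): stack=[19] mem=[0,0,6,0]
After op 10 (RCL M2): stack=[19,6] mem=[0,0,6,0]

[19, 6]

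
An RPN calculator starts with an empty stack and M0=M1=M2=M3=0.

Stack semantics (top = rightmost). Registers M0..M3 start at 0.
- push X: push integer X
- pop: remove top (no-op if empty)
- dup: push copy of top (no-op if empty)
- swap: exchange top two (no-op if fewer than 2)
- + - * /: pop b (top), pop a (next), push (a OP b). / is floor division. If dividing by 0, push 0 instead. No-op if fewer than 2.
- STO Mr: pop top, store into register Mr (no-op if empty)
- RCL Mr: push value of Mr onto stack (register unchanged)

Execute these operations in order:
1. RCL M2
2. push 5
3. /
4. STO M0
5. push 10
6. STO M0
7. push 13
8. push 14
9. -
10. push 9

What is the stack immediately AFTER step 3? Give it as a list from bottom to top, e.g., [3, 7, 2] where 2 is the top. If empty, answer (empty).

After op 1 (RCL M2): stack=[0] mem=[0,0,0,0]
After op 2 (push 5): stack=[0,5] mem=[0,0,0,0]
After op 3 (/): stack=[0] mem=[0,0,0,0]

[0]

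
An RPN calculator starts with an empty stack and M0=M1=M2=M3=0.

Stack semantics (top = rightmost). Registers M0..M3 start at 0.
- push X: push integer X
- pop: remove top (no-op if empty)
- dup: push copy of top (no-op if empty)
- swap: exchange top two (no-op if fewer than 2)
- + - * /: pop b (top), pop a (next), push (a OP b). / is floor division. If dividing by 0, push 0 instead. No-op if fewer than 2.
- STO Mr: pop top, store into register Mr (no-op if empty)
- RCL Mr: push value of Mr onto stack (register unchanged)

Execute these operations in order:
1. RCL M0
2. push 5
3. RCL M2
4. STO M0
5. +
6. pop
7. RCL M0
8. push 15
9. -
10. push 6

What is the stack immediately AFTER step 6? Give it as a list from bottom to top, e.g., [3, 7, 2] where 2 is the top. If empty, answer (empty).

After op 1 (RCL M0): stack=[0] mem=[0,0,0,0]
After op 2 (push 5): stack=[0,5] mem=[0,0,0,0]
After op 3 (RCL M2): stack=[0,5,0] mem=[0,0,0,0]
After op 4 (STO M0): stack=[0,5] mem=[0,0,0,0]
After op 5 (+): stack=[5] mem=[0,0,0,0]
After op 6 (pop): stack=[empty] mem=[0,0,0,0]

(empty)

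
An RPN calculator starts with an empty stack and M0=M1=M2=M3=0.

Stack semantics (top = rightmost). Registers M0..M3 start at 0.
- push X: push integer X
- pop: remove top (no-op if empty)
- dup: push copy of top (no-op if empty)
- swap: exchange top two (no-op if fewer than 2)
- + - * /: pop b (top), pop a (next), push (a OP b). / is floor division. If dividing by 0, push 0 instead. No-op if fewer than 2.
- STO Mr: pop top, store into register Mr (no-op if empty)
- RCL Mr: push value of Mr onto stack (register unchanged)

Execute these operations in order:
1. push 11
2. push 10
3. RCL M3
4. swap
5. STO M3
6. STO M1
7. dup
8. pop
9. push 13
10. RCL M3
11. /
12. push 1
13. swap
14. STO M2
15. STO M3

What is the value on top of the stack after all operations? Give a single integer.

Answer: 11

Derivation:
After op 1 (push 11): stack=[11] mem=[0,0,0,0]
After op 2 (push 10): stack=[11,10] mem=[0,0,0,0]
After op 3 (RCL M3): stack=[11,10,0] mem=[0,0,0,0]
After op 4 (swap): stack=[11,0,10] mem=[0,0,0,0]
After op 5 (STO M3): stack=[11,0] mem=[0,0,0,10]
After op 6 (STO M1): stack=[11] mem=[0,0,0,10]
After op 7 (dup): stack=[11,11] mem=[0,0,0,10]
After op 8 (pop): stack=[11] mem=[0,0,0,10]
After op 9 (push 13): stack=[11,13] mem=[0,0,0,10]
After op 10 (RCL M3): stack=[11,13,10] mem=[0,0,0,10]
After op 11 (/): stack=[11,1] mem=[0,0,0,10]
After op 12 (push 1): stack=[11,1,1] mem=[0,0,0,10]
After op 13 (swap): stack=[11,1,1] mem=[0,0,0,10]
After op 14 (STO M2): stack=[11,1] mem=[0,0,1,10]
After op 15 (STO M3): stack=[11] mem=[0,0,1,1]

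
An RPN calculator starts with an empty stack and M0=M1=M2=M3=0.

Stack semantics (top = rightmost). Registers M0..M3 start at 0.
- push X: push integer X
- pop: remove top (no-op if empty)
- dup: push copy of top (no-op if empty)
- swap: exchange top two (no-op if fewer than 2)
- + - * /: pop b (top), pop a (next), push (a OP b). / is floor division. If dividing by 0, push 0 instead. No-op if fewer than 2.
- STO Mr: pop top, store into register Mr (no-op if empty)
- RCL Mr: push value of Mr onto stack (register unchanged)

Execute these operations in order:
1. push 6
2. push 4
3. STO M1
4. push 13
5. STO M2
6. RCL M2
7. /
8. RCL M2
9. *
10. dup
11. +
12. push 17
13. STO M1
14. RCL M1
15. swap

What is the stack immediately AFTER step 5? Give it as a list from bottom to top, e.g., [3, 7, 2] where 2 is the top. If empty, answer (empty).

After op 1 (push 6): stack=[6] mem=[0,0,0,0]
After op 2 (push 4): stack=[6,4] mem=[0,0,0,0]
After op 3 (STO M1): stack=[6] mem=[0,4,0,0]
After op 4 (push 13): stack=[6,13] mem=[0,4,0,0]
After op 5 (STO M2): stack=[6] mem=[0,4,13,0]

[6]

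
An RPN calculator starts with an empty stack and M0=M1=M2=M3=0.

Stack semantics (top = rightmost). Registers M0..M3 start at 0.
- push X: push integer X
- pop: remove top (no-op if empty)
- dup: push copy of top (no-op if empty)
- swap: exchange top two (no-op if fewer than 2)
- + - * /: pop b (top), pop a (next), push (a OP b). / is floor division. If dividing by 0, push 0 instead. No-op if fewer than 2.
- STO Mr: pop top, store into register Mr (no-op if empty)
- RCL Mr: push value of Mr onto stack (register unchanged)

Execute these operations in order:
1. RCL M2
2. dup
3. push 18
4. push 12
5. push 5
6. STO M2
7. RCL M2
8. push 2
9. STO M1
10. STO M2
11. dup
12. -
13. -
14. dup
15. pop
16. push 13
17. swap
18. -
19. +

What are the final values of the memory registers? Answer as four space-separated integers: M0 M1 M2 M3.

Answer: 0 2 5 0

Derivation:
After op 1 (RCL M2): stack=[0] mem=[0,0,0,0]
After op 2 (dup): stack=[0,0] mem=[0,0,0,0]
After op 3 (push 18): stack=[0,0,18] mem=[0,0,0,0]
After op 4 (push 12): stack=[0,0,18,12] mem=[0,0,0,0]
After op 5 (push 5): stack=[0,0,18,12,5] mem=[0,0,0,0]
After op 6 (STO M2): stack=[0,0,18,12] mem=[0,0,5,0]
After op 7 (RCL M2): stack=[0,0,18,12,5] mem=[0,0,5,0]
After op 8 (push 2): stack=[0,0,18,12,5,2] mem=[0,0,5,0]
After op 9 (STO M1): stack=[0,0,18,12,5] mem=[0,2,5,0]
After op 10 (STO M2): stack=[0,0,18,12] mem=[0,2,5,0]
After op 11 (dup): stack=[0,0,18,12,12] mem=[0,2,5,0]
After op 12 (-): stack=[0,0,18,0] mem=[0,2,5,0]
After op 13 (-): stack=[0,0,18] mem=[0,2,5,0]
After op 14 (dup): stack=[0,0,18,18] mem=[0,2,5,0]
After op 15 (pop): stack=[0,0,18] mem=[0,2,5,0]
After op 16 (push 13): stack=[0,0,18,13] mem=[0,2,5,0]
After op 17 (swap): stack=[0,0,13,18] mem=[0,2,5,0]
After op 18 (-): stack=[0,0,-5] mem=[0,2,5,0]
After op 19 (+): stack=[0,-5] mem=[0,2,5,0]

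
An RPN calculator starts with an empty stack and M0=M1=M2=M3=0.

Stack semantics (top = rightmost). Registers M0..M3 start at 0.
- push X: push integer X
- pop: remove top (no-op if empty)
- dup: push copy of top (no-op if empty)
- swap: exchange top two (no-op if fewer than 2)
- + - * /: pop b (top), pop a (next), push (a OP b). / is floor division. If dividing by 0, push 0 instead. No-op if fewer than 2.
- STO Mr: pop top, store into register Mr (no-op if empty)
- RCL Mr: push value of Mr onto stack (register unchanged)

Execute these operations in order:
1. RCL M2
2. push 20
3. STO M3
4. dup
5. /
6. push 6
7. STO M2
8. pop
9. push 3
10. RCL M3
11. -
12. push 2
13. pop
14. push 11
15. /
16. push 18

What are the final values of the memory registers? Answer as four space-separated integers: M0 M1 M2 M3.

Answer: 0 0 6 20

Derivation:
After op 1 (RCL M2): stack=[0] mem=[0,0,0,0]
After op 2 (push 20): stack=[0,20] mem=[0,0,0,0]
After op 3 (STO M3): stack=[0] mem=[0,0,0,20]
After op 4 (dup): stack=[0,0] mem=[0,0,0,20]
After op 5 (/): stack=[0] mem=[0,0,0,20]
After op 6 (push 6): stack=[0,6] mem=[0,0,0,20]
After op 7 (STO M2): stack=[0] mem=[0,0,6,20]
After op 8 (pop): stack=[empty] mem=[0,0,6,20]
After op 9 (push 3): stack=[3] mem=[0,0,6,20]
After op 10 (RCL M3): stack=[3,20] mem=[0,0,6,20]
After op 11 (-): stack=[-17] mem=[0,0,6,20]
After op 12 (push 2): stack=[-17,2] mem=[0,0,6,20]
After op 13 (pop): stack=[-17] mem=[0,0,6,20]
After op 14 (push 11): stack=[-17,11] mem=[0,0,6,20]
After op 15 (/): stack=[-2] mem=[0,0,6,20]
After op 16 (push 18): stack=[-2,18] mem=[0,0,6,20]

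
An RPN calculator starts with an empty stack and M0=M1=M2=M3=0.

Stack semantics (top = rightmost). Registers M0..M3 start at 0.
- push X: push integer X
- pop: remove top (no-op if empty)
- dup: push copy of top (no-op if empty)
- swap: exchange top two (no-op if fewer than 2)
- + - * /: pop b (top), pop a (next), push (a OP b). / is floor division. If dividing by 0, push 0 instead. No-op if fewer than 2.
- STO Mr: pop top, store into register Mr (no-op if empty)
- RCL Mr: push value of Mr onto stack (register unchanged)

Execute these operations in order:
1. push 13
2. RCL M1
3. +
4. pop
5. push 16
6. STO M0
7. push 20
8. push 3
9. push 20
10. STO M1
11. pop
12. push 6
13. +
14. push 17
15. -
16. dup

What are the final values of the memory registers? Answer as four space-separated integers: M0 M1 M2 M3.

After op 1 (push 13): stack=[13] mem=[0,0,0,0]
After op 2 (RCL M1): stack=[13,0] mem=[0,0,0,0]
After op 3 (+): stack=[13] mem=[0,0,0,0]
After op 4 (pop): stack=[empty] mem=[0,0,0,0]
After op 5 (push 16): stack=[16] mem=[0,0,0,0]
After op 6 (STO M0): stack=[empty] mem=[16,0,0,0]
After op 7 (push 20): stack=[20] mem=[16,0,0,0]
After op 8 (push 3): stack=[20,3] mem=[16,0,0,0]
After op 9 (push 20): stack=[20,3,20] mem=[16,0,0,0]
After op 10 (STO M1): stack=[20,3] mem=[16,20,0,0]
After op 11 (pop): stack=[20] mem=[16,20,0,0]
After op 12 (push 6): stack=[20,6] mem=[16,20,0,0]
After op 13 (+): stack=[26] mem=[16,20,0,0]
After op 14 (push 17): stack=[26,17] mem=[16,20,0,0]
After op 15 (-): stack=[9] mem=[16,20,0,0]
After op 16 (dup): stack=[9,9] mem=[16,20,0,0]

Answer: 16 20 0 0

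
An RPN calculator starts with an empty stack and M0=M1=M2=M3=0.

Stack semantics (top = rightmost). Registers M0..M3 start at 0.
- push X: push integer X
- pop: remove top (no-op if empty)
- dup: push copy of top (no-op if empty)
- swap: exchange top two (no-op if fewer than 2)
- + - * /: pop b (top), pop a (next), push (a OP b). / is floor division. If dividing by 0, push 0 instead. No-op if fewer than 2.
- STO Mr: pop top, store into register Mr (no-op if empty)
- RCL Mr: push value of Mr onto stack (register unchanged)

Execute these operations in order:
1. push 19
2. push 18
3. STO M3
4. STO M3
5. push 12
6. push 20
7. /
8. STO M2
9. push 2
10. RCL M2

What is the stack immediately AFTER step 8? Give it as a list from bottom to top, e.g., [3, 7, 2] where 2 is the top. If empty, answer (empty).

After op 1 (push 19): stack=[19] mem=[0,0,0,0]
After op 2 (push 18): stack=[19,18] mem=[0,0,0,0]
After op 3 (STO M3): stack=[19] mem=[0,0,0,18]
After op 4 (STO M3): stack=[empty] mem=[0,0,0,19]
After op 5 (push 12): stack=[12] mem=[0,0,0,19]
After op 6 (push 20): stack=[12,20] mem=[0,0,0,19]
After op 7 (/): stack=[0] mem=[0,0,0,19]
After op 8 (STO M2): stack=[empty] mem=[0,0,0,19]

(empty)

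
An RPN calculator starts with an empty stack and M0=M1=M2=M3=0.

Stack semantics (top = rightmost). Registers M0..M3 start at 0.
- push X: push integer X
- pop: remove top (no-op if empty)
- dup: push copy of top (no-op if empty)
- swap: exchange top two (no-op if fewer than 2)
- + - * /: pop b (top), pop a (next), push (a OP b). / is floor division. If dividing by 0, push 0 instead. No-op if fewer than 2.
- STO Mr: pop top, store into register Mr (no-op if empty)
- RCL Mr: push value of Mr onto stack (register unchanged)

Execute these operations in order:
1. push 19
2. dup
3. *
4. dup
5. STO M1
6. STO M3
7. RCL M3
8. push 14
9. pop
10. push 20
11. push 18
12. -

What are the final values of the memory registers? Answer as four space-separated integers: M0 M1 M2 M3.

Answer: 0 361 0 361

Derivation:
After op 1 (push 19): stack=[19] mem=[0,0,0,0]
After op 2 (dup): stack=[19,19] mem=[0,0,0,0]
After op 3 (*): stack=[361] mem=[0,0,0,0]
After op 4 (dup): stack=[361,361] mem=[0,0,0,0]
After op 5 (STO M1): stack=[361] mem=[0,361,0,0]
After op 6 (STO M3): stack=[empty] mem=[0,361,0,361]
After op 7 (RCL M3): stack=[361] mem=[0,361,0,361]
After op 8 (push 14): stack=[361,14] mem=[0,361,0,361]
After op 9 (pop): stack=[361] mem=[0,361,0,361]
After op 10 (push 20): stack=[361,20] mem=[0,361,0,361]
After op 11 (push 18): stack=[361,20,18] mem=[0,361,0,361]
After op 12 (-): stack=[361,2] mem=[0,361,0,361]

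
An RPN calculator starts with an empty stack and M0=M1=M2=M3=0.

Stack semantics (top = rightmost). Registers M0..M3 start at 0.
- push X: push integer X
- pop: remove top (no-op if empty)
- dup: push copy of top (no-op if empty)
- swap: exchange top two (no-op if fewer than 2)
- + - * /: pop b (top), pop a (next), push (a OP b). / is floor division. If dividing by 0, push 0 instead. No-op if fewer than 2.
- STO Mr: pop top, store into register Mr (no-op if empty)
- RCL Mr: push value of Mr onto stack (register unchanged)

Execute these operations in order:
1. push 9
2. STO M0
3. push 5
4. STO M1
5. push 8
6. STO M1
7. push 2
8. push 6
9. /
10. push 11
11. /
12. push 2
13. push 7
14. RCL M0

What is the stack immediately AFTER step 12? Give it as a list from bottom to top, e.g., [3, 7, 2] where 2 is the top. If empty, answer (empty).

After op 1 (push 9): stack=[9] mem=[0,0,0,0]
After op 2 (STO M0): stack=[empty] mem=[9,0,0,0]
After op 3 (push 5): stack=[5] mem=[9,0,0,0]
After op 4 (STO M1): stack=[empty] mem=[9,5,0,0]
After op 5 (push 8): stack=[8] mem=[9,5,0,0]
After op 6 (STO M1): stack=[empty] mem=[9,8,0,0]
After op 7 (push 2): stack=[2] mem=[9,8,0,0]
After op 8 (push 6): stack=[2,6] mem=[9,8,0,0]
After op 9 (/): stack=[0] mem=[9,8,0,0]
After op 10 (push 11): stack=[0,11] mem=[9,8,0,0]
After op 11 (/): stack=[0] mem=[9,8,0,0]
After op 12 (push 2): stack=[0,2] mem=[9,8,0,0]

[0, 2]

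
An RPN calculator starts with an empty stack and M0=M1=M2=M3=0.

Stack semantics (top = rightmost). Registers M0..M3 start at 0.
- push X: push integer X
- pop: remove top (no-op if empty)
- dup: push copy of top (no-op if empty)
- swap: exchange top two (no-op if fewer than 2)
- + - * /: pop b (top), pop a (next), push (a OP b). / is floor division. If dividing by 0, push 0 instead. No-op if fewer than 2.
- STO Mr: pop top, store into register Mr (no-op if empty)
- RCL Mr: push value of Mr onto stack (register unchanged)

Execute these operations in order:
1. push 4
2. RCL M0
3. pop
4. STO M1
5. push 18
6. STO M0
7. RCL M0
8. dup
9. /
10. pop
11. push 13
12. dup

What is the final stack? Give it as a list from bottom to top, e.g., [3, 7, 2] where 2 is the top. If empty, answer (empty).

After op 1 (push 4): stack=[4] mem=[0,0,0,0]
After op 2 (RCL M0): stack=[4,0] mem=[0,0,0,0]
After op 3 (pop): stack=[4] mem=[0,0,0,0]
After op 4 (STO M1): stack=[empty] mem=[0,4,0,0]
After op 5 (push 18): stack=[18] mem=[0,4,0,0]
After op 6 (STO M0): stack=[empty] mem=[18,4,0,0]
After op 7 (RCL M0): stack=[18] mem=[18,4,0,0]
After op 8 (dup): stack=[18,18] mem=[18,4,0,0]
After op 9 (/): stack=[1] mem=[18,4,0,0]
After op 10 (pop): stack=[empty] mem=[18,4,0,0]
After op 11 (push 13): stack=[13] mem=[18,4,0,0]
After op 12 (dup): stack=[13,13] mem=[18,4,0,0]

Answer: [13, 13]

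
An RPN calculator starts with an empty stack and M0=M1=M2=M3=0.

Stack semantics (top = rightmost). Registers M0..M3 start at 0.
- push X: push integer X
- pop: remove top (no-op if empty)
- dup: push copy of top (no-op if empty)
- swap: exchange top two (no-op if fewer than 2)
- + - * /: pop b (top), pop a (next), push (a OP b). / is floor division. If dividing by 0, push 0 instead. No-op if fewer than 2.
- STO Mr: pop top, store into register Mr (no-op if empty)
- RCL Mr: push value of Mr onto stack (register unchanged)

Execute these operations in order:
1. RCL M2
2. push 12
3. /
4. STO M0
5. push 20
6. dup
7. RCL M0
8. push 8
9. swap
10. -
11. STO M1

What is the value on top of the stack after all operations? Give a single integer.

Answer: 20

Derivation:
After op 1 (RCL M2): stack=[0] mem=[0,0,0,0]
After op 2 (push 12): stack=[0,12] mem=[0,0,0,0]
After op 3 (/): stack=[0] mem=[0,0,0,0]
After op 4 (STO M0): stack=[empty] mem=[0,0,0,0]
After op 5 (push 20): stack=[20] mem=[0,0,0,0]
After op 6 (dup): stack=[20,20] mem=[0,0,0,0]
After op 7 (RCL M0): stack=[20,20,0] mem=[0,0,0,0]
After op 8 (push 8): stack=[20,20,0,8] mem=[0,0,0,0]
After op 9 (swap): stack=[20,20,8,0] mem=[0,0,0,0]
After op 10 (-): stack=[20,20,8] mem=[0,0,0,0]
After op 11 (STO M1): stack=[20,20] mem=[0,8,0,0]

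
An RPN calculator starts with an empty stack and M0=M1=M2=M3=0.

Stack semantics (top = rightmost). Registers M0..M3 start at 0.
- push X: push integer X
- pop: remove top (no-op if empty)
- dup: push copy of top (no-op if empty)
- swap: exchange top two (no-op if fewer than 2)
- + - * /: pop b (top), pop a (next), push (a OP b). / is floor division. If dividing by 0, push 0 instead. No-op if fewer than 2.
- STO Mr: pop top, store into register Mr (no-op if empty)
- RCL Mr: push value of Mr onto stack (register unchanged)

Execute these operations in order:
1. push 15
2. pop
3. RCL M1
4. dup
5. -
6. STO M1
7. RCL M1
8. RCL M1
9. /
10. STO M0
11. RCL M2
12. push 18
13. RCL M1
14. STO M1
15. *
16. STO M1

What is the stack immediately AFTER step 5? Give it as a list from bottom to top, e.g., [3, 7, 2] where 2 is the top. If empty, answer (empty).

After op 1 (push 15): stack=[15] mem=[0,0,0,0]
After op 2 (pop): stack=[empty] mem=[0,0,0,0]
After op 3 (RCL M1): stack=[0] mem=[0,0,0,0]
After op 4 (dup): stack=[0,0] mem=[0,0,0,0]
After op 5 (-): stack=[0] mem=[0,0,0,0]

[0]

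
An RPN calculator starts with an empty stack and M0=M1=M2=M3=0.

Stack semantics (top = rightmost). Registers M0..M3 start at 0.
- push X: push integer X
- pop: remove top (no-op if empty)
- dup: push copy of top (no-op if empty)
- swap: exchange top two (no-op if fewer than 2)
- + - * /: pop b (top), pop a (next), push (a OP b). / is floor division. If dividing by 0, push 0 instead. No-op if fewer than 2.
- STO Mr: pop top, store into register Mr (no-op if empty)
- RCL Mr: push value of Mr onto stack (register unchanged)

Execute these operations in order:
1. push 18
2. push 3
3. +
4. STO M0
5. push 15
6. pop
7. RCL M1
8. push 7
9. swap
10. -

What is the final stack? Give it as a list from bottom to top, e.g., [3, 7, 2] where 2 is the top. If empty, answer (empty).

Answer: [7]

Derivation:
After op 1 (push 18): stack=[18] mem=[0,0,0,0]
After op 2 (push 3): stack=[18,3] mem=[0,0,0,0]
After op 3 (+): stack=[21] mem=[0,0,0,0]
After op 4 (STO M0): stack=[empty] mem=[21,0,0,0]
After op 5 (push 15): stack=[15] mem=[21,0,0,0]
After op 6 (pop): stack=[empty] mem=[21,0,0,0]
After op 7 (RCL M1): stack=[0] mem=[21,0,0,0]
After op 8 (push 7): stack=[0,7] mem=[21,0,0,0]
After op 9 (swap): stack=[7,0] mem=[21,0,0,0]
After op 10 (-): stack=[7] mem=[21,0,0,0]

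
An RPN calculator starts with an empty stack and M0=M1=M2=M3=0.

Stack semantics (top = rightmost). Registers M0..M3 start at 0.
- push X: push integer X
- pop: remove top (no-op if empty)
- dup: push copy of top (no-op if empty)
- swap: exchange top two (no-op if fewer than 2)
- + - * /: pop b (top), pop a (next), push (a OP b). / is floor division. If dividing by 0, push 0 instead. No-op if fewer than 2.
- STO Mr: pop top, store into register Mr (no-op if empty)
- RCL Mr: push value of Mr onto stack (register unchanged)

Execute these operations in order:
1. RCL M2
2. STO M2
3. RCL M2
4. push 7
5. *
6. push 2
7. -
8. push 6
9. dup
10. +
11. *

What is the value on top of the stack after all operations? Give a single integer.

Answer: -24

Derivation:
After op 1 (RCL M2): stack=[0] mem=[0,0,0,0]
After op 2 (STO M2): stack=[empty] mem=[0,0,0,0]
After op 3 (RCL M2): stack=[0] mem=[0,0,0,0]
After op 4 (push 7): stack=[0,7] mem=[0,0,0,0]
After op 5 (*): stack=[0] mem=[0,0,0,0]
After op 6 (push 2): stack=[0,2] mem=[0,0,0,0]
After op 7 (-): stack=[-2] mem=[0,0,0,0]
After op 8 (push 6): stack=[-2,6] mem=[0,0,0,0]
After op 9 (dup): stack=[-2,6,6] mem=[0,0,0,0]
After op 10 (+): stack=[-2,12] mem=[0,0,0,0]
After op 11 (*): stack=[-24] mem=[0,0,0,0]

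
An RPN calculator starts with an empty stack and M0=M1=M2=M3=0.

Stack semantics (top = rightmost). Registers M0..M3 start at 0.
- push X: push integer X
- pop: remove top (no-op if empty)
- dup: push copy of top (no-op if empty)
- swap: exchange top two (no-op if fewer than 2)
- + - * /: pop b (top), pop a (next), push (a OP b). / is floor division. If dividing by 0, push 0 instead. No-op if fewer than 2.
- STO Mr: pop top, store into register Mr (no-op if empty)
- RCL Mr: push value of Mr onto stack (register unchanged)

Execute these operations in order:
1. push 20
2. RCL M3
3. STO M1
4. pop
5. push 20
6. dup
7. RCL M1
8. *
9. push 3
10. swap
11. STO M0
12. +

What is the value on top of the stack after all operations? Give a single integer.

Answer: 23

Derivation:
After op 1 (push 20): stack=[20] mem=[0,0,0,0]
After op 2 (RCL M3): stack=[20,0] mem=[0,0,0,0]
After op 3 (STO M1): stack=[20] mem=[0,0,0,0]
After op 4 (pop): stack=[empty] mem=[0,0,0,0]
After op 5 (push 20): stack=[20] mem=[0,0,0,0]
After op 6 (dup): stack=[20,20] mem=[0,0,0,0]
After op 7 (RCL M1): stack=[20,20,0] mem=[0,0,0,0]
After op 8 (*): stack=[20,0] mem=[0,0,0,0]
After op 9 (push 3): stack=[20,0,3] mem=[0,0,0,0]
After op 10 (swap): stack=[20,3,0] mem=[0,0,0,0]
After op 11 (STO M0): stack=[20,3] mem=[0,0,0,0]
After op 12 (+): stack=[23] mem=[0,0,0,0]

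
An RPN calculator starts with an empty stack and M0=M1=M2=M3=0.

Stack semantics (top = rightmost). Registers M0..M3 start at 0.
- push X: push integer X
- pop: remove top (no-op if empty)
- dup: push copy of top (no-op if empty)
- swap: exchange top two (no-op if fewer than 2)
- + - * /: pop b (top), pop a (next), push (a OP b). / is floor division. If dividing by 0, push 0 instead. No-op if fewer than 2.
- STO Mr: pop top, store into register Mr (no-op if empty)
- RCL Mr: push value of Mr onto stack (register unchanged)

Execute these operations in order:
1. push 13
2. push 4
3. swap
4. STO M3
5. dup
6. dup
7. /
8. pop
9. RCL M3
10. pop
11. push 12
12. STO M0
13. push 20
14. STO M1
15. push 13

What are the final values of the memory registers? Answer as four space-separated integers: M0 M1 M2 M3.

After op 1 (push 13): stack=[13] mem=[0,0,0,0]
After op 2 (push 4): stack=[13,4] mem=[0,0,0,0]
After op 3 (swap): stack=[4,13] mem=[0,0,0,0]
After op 4 (STO M3): stack=[4] mem=[0,0,0,13]
After op 5 (dup): stack=[4,4] mem=[0,0,0,13]
After op 6 (dup): stack=[4,4,4] mem=[0,0,0,13]
After op 7 (/): stack=[4,1] mem=[0,0,0,13]
After op 8 (pop): stack=[4] mem=[0,0,0,13]
After op 9 (RCL M3): stack=[4,13] mem=[0,0,0,13]
After op 10 (pop): stack=[4] mem=[0,0,0,13]
After op 11 (push 12): stack=[4,12] mem=[0,0,0,13]
After op 12 (STO M0): stack=[4] mem=[12,0,0,13]
After op 13 (push 20): stack=[4,20] mem=[12,0,0,13]
After op 14 (STO M1): stack=[4] mem=[12,20,0,13]
After op 15 (push 13): stack=[4,13] mem=[12,20,0,13]

Answer: 12 20 0 13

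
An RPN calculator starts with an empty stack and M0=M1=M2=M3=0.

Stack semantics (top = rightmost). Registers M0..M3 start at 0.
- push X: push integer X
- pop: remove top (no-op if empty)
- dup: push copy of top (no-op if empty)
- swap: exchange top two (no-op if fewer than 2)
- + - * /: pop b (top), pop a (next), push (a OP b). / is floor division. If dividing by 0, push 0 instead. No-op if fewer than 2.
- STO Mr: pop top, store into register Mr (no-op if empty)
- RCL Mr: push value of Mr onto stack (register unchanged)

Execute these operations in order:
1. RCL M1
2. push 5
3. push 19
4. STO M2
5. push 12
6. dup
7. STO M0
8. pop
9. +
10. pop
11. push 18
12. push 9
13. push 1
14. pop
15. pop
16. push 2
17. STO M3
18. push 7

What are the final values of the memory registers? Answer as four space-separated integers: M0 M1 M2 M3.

After op 1 (RCL M1): stack=[0] mem=[0,0,0,0]
After op 2 (push 5): stack=[0,5] mem=[0,0,0,0]
After op 3 (push 19): stack=[0,5,19] mem=[0,0,0,0]
After op 4 (STO M2): stack=[0,5] mem=[0,0,19,0]
After op 5 (push 12): stack=[0,5,12] mem=[0,0,19,0]
After op 6 (dup): stack=[0,5,12,12] mem=[0,0,19,0]
After op 7 (STO M0): stack=[0,5,12] mem=[12,0,19,0]
After op 8 (pop): stack=[0,5] mem=[12,0,19,0]
After op 9 (+): stack=[5] mem=[12,0,19,0]
After op 10 (pop): stack=[empty] mem=[12,0,19,0]
After op 11 (push 18): stack=[18] mem=[12,0,19,0]
After op 12 (push 9): stack=[18,9] mem=[12,0,19,0]
After op 13 (push 1): stack=[18,9,1] mem=[12,0,19,0]
After op 14 (pop): stack=[18,9] mem=[12,0,19,0]
After op 15 (pop): stack=[18] mem=[12,0,19,0]
After op 16 (push 2): stack=[18,2] mem=[12,0,19,0]
After op 17 (STO M3): stack=[18] mem=[12,0,19,2]
After op 18 (push 7): stack=[18,7] mem=[12,0,19,2]

Answer: 12 0 19 2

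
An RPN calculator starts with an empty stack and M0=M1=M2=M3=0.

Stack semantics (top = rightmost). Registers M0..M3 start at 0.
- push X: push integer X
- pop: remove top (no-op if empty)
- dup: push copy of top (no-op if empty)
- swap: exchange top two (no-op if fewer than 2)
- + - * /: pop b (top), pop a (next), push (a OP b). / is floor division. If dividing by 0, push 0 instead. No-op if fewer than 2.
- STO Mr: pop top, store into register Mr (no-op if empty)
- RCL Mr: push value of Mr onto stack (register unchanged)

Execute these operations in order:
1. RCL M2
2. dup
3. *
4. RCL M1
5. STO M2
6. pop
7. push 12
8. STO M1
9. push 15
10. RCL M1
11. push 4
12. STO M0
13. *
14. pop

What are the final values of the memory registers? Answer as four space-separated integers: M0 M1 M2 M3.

Answer: 4 12 0 0

Derivation:
After op 1 (RCL M2): stack=[0] mem=[0,0,0,0]
After op 2 (dup): stack=[0,0] mem=[0,0,0,0]
After op 3 (*): stack=[0] mem=[0,0,0,0]
After op 4 (RCL M1): stack=[0,0] mem=[0,0,0,0]
After op 5 (STO M2): stack=[0] mem=[0,0,0,0]
After op 6 (pop): stack=[empty] mem=[0,0,0,0]
After op 7 (push 12): stack=[12] mem=[0,0,0,0]
After op 8 (STO M1): stack=[empty] mem=[0,12,0,0]
After op 9 (push 15): stack=[15] mem=[0,12,0,0]
After op 10 (RCL M1): stack=[15,12] mem=[0,12,0,0]
After op 11 (push 4): stack=[15,12,4] mem=[0,12,0,0]
After op 12 (STO M0): stack=[15,12] mem=[4,12,0,0]
After op 13 (*): stack=[180] mem=[4,12,0,0]
After op 14 (pop): stack=[empty] mem=[4,12,0,0]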